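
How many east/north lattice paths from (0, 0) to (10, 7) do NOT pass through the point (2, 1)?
Number of paths = 10439

Total paths from (0, 0) to (10, 7): C(17, 10) = 19448. Paths through (2, 1): (paths (0, 0) → (2, 1)) × (paths (2, 1) → (10, 7)) = C(3, 2) · C(14, 8) = 3 · 3003 = 9009. Avoidance count = 19448 − 9009 = 10439.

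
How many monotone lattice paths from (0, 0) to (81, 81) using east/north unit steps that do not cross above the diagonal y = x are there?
C_81 = 4462290049988320482463241297506133183499654740

These NE paths below the diagonal are counted by the Catalan number C_n = (1/(n + 1)) · C(2n, n). For n = 81: C_81 = (1/82) · C(162, 81) = 365907784099042279561985786395502921046971688680/82 = 4462290049988320482463241297506133183499654740.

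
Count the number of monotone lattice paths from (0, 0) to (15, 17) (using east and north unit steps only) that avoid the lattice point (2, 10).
Number of paths = 560606400

Total paths from (0, 0) to (15, 17): C(32, 15) = 565722720. Paths through (2, 10): (paths (0, 0) → (2, 10)) × (paths (2, 10) → (15, 17)) = C(12, 2) · C(20, 13) = 66 · 77520 = 5116320. Avoidance count = 565722720 − 5116320 = 560606400.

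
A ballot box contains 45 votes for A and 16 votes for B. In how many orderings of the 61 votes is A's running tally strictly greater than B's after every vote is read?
Strict-lead orderings = 96414286661805

Total orderings of the 61 votes with 45 for A: C(61, 45) = 202802465047245. By the Bertrand ballot formula (Cycle Lemma / reflection principle), the number of orderings in which A is strictly ahead of B throughout is (p − q)/(p + q) · C(p + q, p) = (45 − 16)/(45 + 16) · 202802465047245 = 96414286661805.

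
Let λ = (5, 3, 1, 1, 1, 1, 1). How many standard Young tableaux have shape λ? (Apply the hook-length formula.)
# SYT of shape (5, 3, 1, 1, 1, 1, 1) = 7371

Hook-length formula: f^λ = n! / Π hook(c), product over all cells c of the Young diagram. For λ = (5, 3, 1, 1, 1, 1, 1), n = 13 boxes. Hook lengths by row (left-to-right, top-to-bottom): [11, 5, 4, 2, 1]; [8, 2, 1]; [5]; [4]; [3]; [2]; [1]. Product of hooks = 844800. So f^λ = 13! / 844800 = 6227020800 / 844800 = 7371.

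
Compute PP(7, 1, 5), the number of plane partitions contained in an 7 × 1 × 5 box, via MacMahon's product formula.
PP(7, 1, 5) = 792

Evaluate the triple product over i = 1..7, j = 1..1, k = 1..5. The factors are (2/1) · (3/2) · (4/3) · (5/4) · (6/5) · (3/2) · (4/3) · (5/4) · … (35 factors total). The numerators and denominators telescope so the product is an integer; carrying out the multiplication exactly gives PP(7, 1, 5) = 792.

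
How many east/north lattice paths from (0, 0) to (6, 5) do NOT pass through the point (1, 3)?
Number of paths = 378

Total paths from (0, 0) to (6, 5): C(11, 6) = 462. Paths through (1, 3): (paths (0, 0) → (1, 3)) × (paths (1, 3) → (6, 5)) = C(4, 1) · C(7, 5) = 4 · 21 = 84. Avoidance count = 462 − 84 = 378.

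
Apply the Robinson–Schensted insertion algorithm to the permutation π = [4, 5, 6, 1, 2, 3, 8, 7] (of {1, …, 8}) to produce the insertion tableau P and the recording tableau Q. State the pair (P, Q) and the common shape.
P = [1, 2, 3, 7] / [4, 5, 6, 8];  Q = [1, 2, 3, 7] / [4, 5, 6, 8];  common shape = (4, 4)

Row-insert the values π_1, π_2, … into P one at a time, bumping the leftmost entry strictly greater than the inserted value down to the next row. The recording tableau Q records, in position (i, j), the step at which that cell was added to P.
  Insert 4 (step 1): P = [4];  Q = [1]
  Insert 5 (step 2): P = [4, 5];  Q = [1, 2]
  Insert 6 (step 3): P = [4, 5, 6];  Q = [1, 2, 3]
  Insert 1 (step 4): P = [1, 5, 6] / [4];  Q = [1, 2, 3] / [4]
  Insert 2 (step 5): P = [1, 2, 6] / [4, 5];  Q = [1, 2, 3] / [4, 5]
  Insert 3 (step 6): P = [1, 2, 3] / [4, 5, 6];  Q = [1, 2, 3] / [4, 5, 6]
  Insert 8 (step 7): P = [1, 2, 3, 8] / [4, 5, 6];  Q = [1, 2, 3, 7] / [4, 5, 6]
  Insert 7 (step 8): P = [1, 2, 3, 7] / [4, 5, 6, 8];  Q = [1, 2, 3, 7] / [4, 5, 6, 8]
Final shape: (4, 4).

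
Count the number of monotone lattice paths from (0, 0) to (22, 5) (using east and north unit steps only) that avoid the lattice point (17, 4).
Number of paths = 44820

Total paths from (0, 0) to (22, 5): C(27, 22) = 80730. Paths through (17, 4): (paths (0, 0) → (17, 4)) × (paths (17, 4) → (22, 5)) = C(21, 17) · C(6, 5) = 5985 · 6 = 35910. Avoidance count = 80730 − 35910 = 44820.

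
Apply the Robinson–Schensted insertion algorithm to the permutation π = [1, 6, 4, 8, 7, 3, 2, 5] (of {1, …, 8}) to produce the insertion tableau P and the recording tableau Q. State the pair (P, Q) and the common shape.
P = [1, 2, 5] / [3, 7] / [4, 8] / [6];  Q = [1, 2, 4] / [3, 5] / [6, 8] / [7];  common shape = (3, 2, 2, 1)

Row-insert the values π_1, π_2, … into P one at a time, bumping the leftmost entry strictly greater than the inserted value down to the next row. The recording tableau Q records, in position (i, j), the step at which that cell was added to P.
  Insert 1 (step 1): P = [1];  Q = [1]
  Insert 6 (step 2): P = [1, 6];  Q = [1, 2]
  Insert 4 (step 3): P = [1, 4] / [6];  Q = [1, 2] / [3]
  Insert 8 (step 4): P = [1, 4, 8] / [6];  Q = [1, 2, 4] / [3]
  Insert 7 (step 5): P = [1, 4, 7] / [6, 8];  Q = [1, 2, 4] / [3, 5]
  Insert 3 (step 6): P = [1, 3, 7] / [4, 8] / [6];  Q = [1, 2, 4] / [3, 5] / [6]
  Insert 2 (step 7): P = [1, 2, 7] / [3, 8] / [4] / [6];  Q = [1, 2, 4] / [3, 5] / [6] / [7]
  Insert 5 (step 8): P = [1, 2, 5] / [3, 7] / [4, 8] / [6];  Q = [1, 2, 4] / [3, 5] / [6, 8] / [7]
Final shape: (3, 2, 2, 1).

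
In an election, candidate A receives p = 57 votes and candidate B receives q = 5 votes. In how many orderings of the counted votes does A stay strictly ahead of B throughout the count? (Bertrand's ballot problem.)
Strict-lead orderings = 5427292

Total orderings of the 62 votes with 57 for A: C(62, 57) = 6471002. By the Bertrand ballot formula (Cycle Lemma / reflection principle), the number of orderings in which A is strictly ahead of B throughout is (p − q)/(p + q) · C(p + q, p) = (57 − 5)/(57 + 5) · 6471002 = 5427292.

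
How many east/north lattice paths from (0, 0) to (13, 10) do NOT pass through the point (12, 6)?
Number of paths = 1051246

Total paths from (0, 0) to (13, 10): C(23, 13) = 1144066. Paths through (12, 6): (paths (0, 0) → (12, 6)) × (paths (12, 6) → (13, 10)) = C(18, 12) · C(5, 1) = 18564 · 5 = 92820. Avoidance count = 1144066 − 92820 = 1051246.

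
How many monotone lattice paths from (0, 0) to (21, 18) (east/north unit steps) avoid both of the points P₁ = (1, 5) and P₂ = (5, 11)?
Number of paths = 58158197394

Inclusion–exclusion. Total paths: C(39, 21) = 62359143990. Through P₁: C(6, 1)·C(33, 20) = 3438998640. Through P₂: C(16, 5)·C(23, 16) = 1070845776. Since P₁ is strictly southwest of P₂, a monotone path through both must visit P₁ then P₂; paths through both = C(6, 1)·C(10, 4)·C(23, 16) = 308897820. Avoid both = 62359143990 − 3438998640 − 1070845776 + 308897820 = 58158197394.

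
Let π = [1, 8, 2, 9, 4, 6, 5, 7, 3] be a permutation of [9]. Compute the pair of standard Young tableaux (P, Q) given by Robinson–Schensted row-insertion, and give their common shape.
P = [1, 2, 3, 5, 7] / [4, 9] / [6] / [8];  Q = [1, 2, 4, 6, 8] / [3, 5] / [7] / [9];  common shape = (5, 2, 1, 1)

Row-insert the values π_1, π_2, … into P one at a time, bumping the leftmost entry strictly greater than the inserted value down to the next row. The recording tableau Q records, in position (i, j), the step at which that cell was added to P.
  Insert 1 (step 1): P = [1];  Q = [1]
  Insert 8 (step 2): P = [1, 8];  Q = [1, 2]
  Insert 2 (step 3): P = [1, 2] / [8];  Q = [1, 2] / [3]
  Insert 9 (step 4): P = [1, 2, 9] / [8];  Q = [1, 2, 4] / [3]
  Insert 4 (step 5): P = [1, 2, 4] / [8, 9];  Q = [1, 2, 4] / [3, 5]
  Insert 6 (step 6): P = [1, 2, 4, 6] / [8, 9];  Q = [1, 2, 4, 6] / [3, 5]
  Insert 5 (step 7): P = [1, 2, 4, 5] / [6, 9] / [8];  Q = [1, 2, 4, 6] / [3, 5] / [7]
  Insert 7 (step 8): P = [1, 2, 4, 5, 7] / [6, 9] / [8];  Q = [1, 2, 4, 6, 8] / [3, 5] / [7]
  Insert 3 (step 9): P = [1, 2, 3, 5, 7] / [4, 9] / [6] / [8];  Q = [1, 2, 4, 6, 8] / [3, 5] / [7] / [9]
Final shape: (5, 2, 1, 1).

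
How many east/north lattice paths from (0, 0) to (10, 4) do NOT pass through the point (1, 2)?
Number of paths = 836

Total paths from (0, 0) to (10, 4): C(14, 10) = 1001. Paths through (1, 2): (paths (0, 0) → (1, 2)) × (paths (1, 2) → (10, 4)) = C(3, 1) · C(11, 9) = 3 · 55 = 165. Avoidance count = 1001 − 165 = 836.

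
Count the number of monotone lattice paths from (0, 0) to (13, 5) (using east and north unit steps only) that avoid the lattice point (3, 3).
Number of paths = 7248

Total paths from (0, 0) to (13, 5): C(18, 13) = 8568. Paths through (3, 3): (paths (0, 0) → (3, 3)) × (paths (3, 3) → (13, 5)) = C(6, 3) · C(12, 10) = 20 · 66 = 1320. Avoidance count = 8568 − 1320 = 7248.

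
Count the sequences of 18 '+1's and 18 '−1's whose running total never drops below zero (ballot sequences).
C_18 = 477638700

These ballot sequences are counted by the Catalan number C_n = (1/(n + 1)) · C(2n, n). For n = 18: C_18 = (1/19) · C(36, 18) = 9075135300/19 = 477638700.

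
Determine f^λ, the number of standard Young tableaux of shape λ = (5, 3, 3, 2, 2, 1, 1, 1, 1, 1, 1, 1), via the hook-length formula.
# SYT of shape (5, 3, 3, 2, 2, 1, 1, 1, 1, 1, 1, 1) = 155120427

Hook-length formula: f^λ = n! / Π hook(c), product over all cells c of the Young diagram. For λ = (5, 3, 3, 2, 2, 1, 1, 1, 1, 1, 1, 1), n = 22 boxes. Hook lengths by row (left-to-right, top-to-bottom): [16, 8, 5, 2, 1]; [13, 5, 2]; [12, 4, 1]; [10, 2]; [9, 1]; [7]; [6]; [5]; [4]; [3]; [2]; [1]. Product of hooks = 7245987840000. So f^λ = 22! / 7245987840000 = 1124000727777607680000 / 7245987840000 = 155120427.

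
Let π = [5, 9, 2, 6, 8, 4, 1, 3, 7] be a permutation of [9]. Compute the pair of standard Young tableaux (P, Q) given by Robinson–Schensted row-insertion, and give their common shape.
P = [1, 3, 7] / [2, 4, 8] / [5, 6] / [9];  Q = [1, 2, 5] / [3, 4, 9] / [6, 8] / [7];  common shape = (3, 3, 2, 1)

Row-insert the values π_1, π_2, … into P one at a time, bumping the leftmost entry strictly greater than the inserted value down to the next row. The recording tableau Q records, in position (i, j), the step at which that cell was added to P.
  Insert 5 (step 1): P = [5];  Q = [1]
  Insert 9 (step 2): P = [5, 9];  Q = [1, 2]
  Insert 2 (step 3): P = [2, 9] / [5];  Q = [1, 2] / [3]
  Insert 6 (step 4): P = [2, 6] / [5, 9];  Q = [1, 2] / [3, 4]
  Insert 8 (step 5): P = [2, 6, 8] / [5, 9];  Q = [1, 2, 5] / [3, 4]
  Insert 4 (step 6): P = [2, 4, 8] / [5, 6] / [9];  Q = [1, 2, 5] / [3, 4] / [6]
  Insert 1 (step 7): P = [1, 4, 8] / [2, 6] / [5] / [9];  Q = [1, 2, 5] / [3, 4] / [6] / [7]
  Insert 3 (step 8): P = [1, 3, 8] / [2, 4] / [5, 6] / [9];  Q = [1, 2, 5] / [3, 4] / [6, 8] / [7]
  Insert 7 (step 9): P = [1, 3, 7] / [2, 4, 8] / [5, 6] / [9];  Q = [1, 2, 5] / [3, 4, 9] / [6, 8] / [7]
Final shape: (3, 3, 2, 1).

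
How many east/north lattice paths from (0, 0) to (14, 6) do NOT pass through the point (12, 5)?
Number of paths = 20196

Total paths from (0, 0) to (14, 6): C(20, 14) = 38760. Paths through (12, 5): (paths (0, 0) → (12, 5)) × (paths (12, 5) → (14, 6)) = C(17, 12) · C(3, 2) = 6188 · 3 = 18564. Avoidance count = 38760 − 18564 = 20196.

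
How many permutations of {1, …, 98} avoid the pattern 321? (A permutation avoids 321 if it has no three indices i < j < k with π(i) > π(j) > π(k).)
C_98 = 57743358069601357782187700608042856334020731624756611000

These 321-avoiding permutations are counted by the Catalan number C_n = (1/(n + 1)) · C(2n, n). For n = 98: C_98 = (1/99) · C(196, 98) = 5716592448890534420436582360196242777068052430850904489000/99 = 57743358069601357782187700608042856334020731624756611000.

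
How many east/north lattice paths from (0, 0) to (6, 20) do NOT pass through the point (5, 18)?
Number of paths = 129283

Total paths from (0, 0) to (6, 20): C(26, 6) = 230230. Paths through (5, 18): (paths (0, 0) → (5, 18)) × (paths (5, 18) → (6, 20)) = C(23, 5) · C(3, 1) = 33649 · 3 = 100947. Avoidance count = 230230 − 100947 = 129283.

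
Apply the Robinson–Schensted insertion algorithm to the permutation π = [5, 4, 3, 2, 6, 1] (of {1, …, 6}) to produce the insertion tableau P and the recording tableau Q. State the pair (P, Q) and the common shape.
P = [1, 6] / [2] / [3] / [4] / [5];  Q = [1, 5] / [2] / [3] / [4] / [6];  common shape = (2, 1, 1, 1, 1)

Row-insert the values π_1, π_2, … into P one at a time, bumping the leftmost entry strictly greater than the inserted value down to the next row. The recording tableau Q records, in position (i, j), the step at which that cell was added to P.
  Insert 5 (step 1): P = [5];  Q = [1]
  Insert 4 (step 2): P = [4] / [5];  Q = [1] / [2]
  Insert 3 (step 3): P = [3] / [4] / [5];  Q = [1] / [2] / [3]
  Insert 2 (step 4): P = [2] / [3] / [4] / [5];  Q = [1] / [2] / [3] / [4]
  Insert 6 (step 5): P = [2, 6] / [3] / [4] / [5];  Q = [1, 5] / [2] / [3] / [4]
  Insert 1 (step 6): P = [1, 6] / [2] / [3] / [4] / [5];  Q = [1, 5] / [2] / [3] / [4] / [6]
Final shape: (2, 1, 1, 1, 1).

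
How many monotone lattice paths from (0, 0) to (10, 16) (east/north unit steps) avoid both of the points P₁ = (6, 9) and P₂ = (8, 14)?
Number of paths = 2372095

Inclusion–exclusion. Total paths: C(26, 10) = 5311735. Through P₁: C(15, 6)·C(11, 4) = 1651650. Through P₂: C(22, 8)·C(4, 2) = 1918620. Since P₁ is strictly southwest of P₂, a monotone path through both must visit P₁ then P₂; paths through both = C(15, 6)·C(7, 2)·C(4, 2) = 630630. Avoid both = 5311735 − 1651650 − 1918620 + 630630 = 2372095.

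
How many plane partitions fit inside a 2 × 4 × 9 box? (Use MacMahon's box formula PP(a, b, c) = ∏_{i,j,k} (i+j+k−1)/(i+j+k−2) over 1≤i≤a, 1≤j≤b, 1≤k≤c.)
PP(2, 4, 9) = 143143

Evaluate the triple product over i = 1..2, j = 1..4, k = 1..9. The factors are (2/1) · (3/2) · (4/3) · (5/4) · (6/5) · (7/6) · (8/7) · (9/8) · … (72 factors total). The numerators and denominators telescope so the product is an integer; carrying out the multiplication exactly gives PP(2, 4, 9) = 143143.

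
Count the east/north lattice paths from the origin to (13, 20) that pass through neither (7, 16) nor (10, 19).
Number of paths = 461175990

Inclusion–exclusion. Total paths: C(33, 13) = 573166440. Through P₁: C(23, 7)·C(10, 6) = 51482970. Through P₂: C(29, 10)·C(4, 3) = 80120040. Since P₁ is strictly southwest of P₂, a monotone path through both must visit P₁ then P₂; paths through both = C(23, 7)·C(6, 3)·C(4, 3) = 19612560. Avoid both = 573166440 − 51482970 − 80120040 + 19612560 = 461175990.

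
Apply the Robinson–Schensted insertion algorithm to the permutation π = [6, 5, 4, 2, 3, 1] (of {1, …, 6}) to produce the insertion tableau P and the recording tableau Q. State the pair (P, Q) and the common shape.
P = [1, 3] / [2] / [4] / [5] / [6];  Q = [1, 5] / [2] / [3] / [4] / [6];  common shape = (2, 1, 1, 1, 1)

Row-insert the values π_1, π_2, … into P one at a time, bumping the leftmost entry strictly greater than the inserted value down to the next row. The recording tableau Q records, in position (i, j), the step at which that cell was added to P.
  Insert 6 (step 1): P = [6];  Q = [1]
  Insert 5 (step 2): P = [5] / [6];  Q = [1] / [2]
  Insert 4 (step 3): P = [4] / [5] / [6];  Q = [1] / [2] / [3]
  Insert 2 (step 4): P = [2] / [4] / [5] / [6];  Q = [1] / [2] / [3] / [4]
  Insert 3 (step 5): P = [2, 3] / [4] / [5] / [6];  Q = [1, 5] / [2] / [3] / [4]
  Insert 1 (step 6): P = [1, 3] / [2] / [4] / [5] / [6];  Q = [1, 5] / [2] / [3] / [4] / [6]
Final shape: (2, 1, 1, 1, 1).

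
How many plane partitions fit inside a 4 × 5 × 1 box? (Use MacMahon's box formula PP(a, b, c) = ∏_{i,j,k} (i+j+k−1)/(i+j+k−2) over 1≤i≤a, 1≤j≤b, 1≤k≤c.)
PP(4, 5, 1) = 126

Evaluate the triple product over i = 1..4, j = 1..5, k = 1..1. The factors are (2/1) · (3/2) · (4/3) · (5/4) · (6/5) · (3/2) · (4/3) · (5/4) · … (20 factors total). The numerators and denominators telescope so the product is an integer; carrying out the multiplication exactly gives PP(4, 5, 1) = 126.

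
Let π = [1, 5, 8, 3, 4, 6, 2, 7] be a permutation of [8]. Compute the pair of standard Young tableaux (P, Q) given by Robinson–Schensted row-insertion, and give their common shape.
P = [1, 2, 4, 6, 7] / [3, 8] / [5];  Q = [1, 2, 3, 6, 8] / [4, 5] / [7];  common shape = (5, 2, 1)

Row-insert the values π_1, π_2, … into P one at a time, bumping the leftmost entry strictly greater than the inserted value down to the next row. The recording tableau Q records, in position (i, j), the step at which that cell was added to P.
  Insert 1 (step 1): P = [1];  Q = [1]
  Insert 5 (step 2): P = [1, 5];  Q = [1, 2]
  Insert 8 (step 3): P = [1, 5, 8];  Q = [1, 2, 3]
  Insert 3 (step 4): P = [1, 3, 8] / [5];  Q = [1, 2, 3] / [4]
  Insert 4 (step 5): P = [1, 3, 4] / [5, 8];  Q = [1, 2, 3] / [4, 5]
  Insert 6 (step 6): P = [1, 3, 4, 6] / [5, 8];  Q = [1, 2, 3, 6] / [4, 5]
  Insert 2 (step 7): P = [1, 2, 4, 6] / [3, 8] / [5];  Q = [1, 2, 3, 6] / [4, 5] / [7]
  Insert 7 (step 8): P = [1, 2, 4, 6, 7] / [3, 8] / [5];  Q = [1, 2, 3, 6, 8] / [4, 5] / [7]
Final shape: (5, 2, 1).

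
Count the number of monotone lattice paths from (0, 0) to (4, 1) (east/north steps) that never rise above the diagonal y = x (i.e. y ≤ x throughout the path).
Number of paths = 4

By the reflection principle (André's argument), the number of monotone paths to (4, 1) with n ≤ m that never go above y = x is C(5, 4) − C(5, 5) = 5 − 1 = 4.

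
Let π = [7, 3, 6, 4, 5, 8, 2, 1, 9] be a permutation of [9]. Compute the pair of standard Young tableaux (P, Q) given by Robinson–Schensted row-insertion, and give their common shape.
P = [1, 4, 5, 8, 9] / [2] / [3] / [6] / [7];  Q = [1, 3, 5, 6, 9] / [2] / [4] / [7] / [8];  common shape = (5, 1, 1, 1, 1)

Row-insert the values π_1, π_2, … into P one at a time, bumping the leftmost entry strictly greater than the inserted value down to the next row. The recording tableau Q records, in position (i, j), the step at which that cell was added to P.
  Insert 7 (step 1): P = [7];  Q = [1]
  Insert 3 (step 2): P = [3] / [7];  Q = [1] / [2]
  Insert 6 (step 3): P = [3, 6] / [7];  Q = [1, 3] / [2]
  Insert 4 (step 4): P = [3, 4] / [6] / [7];  Q = [1, 3] / [2] / [4]
  Insert 5 (step 5): P = [3, 4, 5] / [6] / [7];  Q = [1, 3, 5] / [2] / [4]
  Insert 8 (step 6): P = [3, 4, 5, 8] / [6] / [7];  Q = [1, 3, 5, 6] / [2] / [4]
  Insert 2 (step 7): P = [2, 4, 5, 8] / [3] / [6] / [7];  Q = [1, 3, 5, 6] / [2] / [4] / [7]
  Insert 1 (step 8): P = [1, 4, 5, 8] / [2] / [3] / [6] / [7];  Q = [1, 3, 5, 6] / [2] / [4] / [7] / [8]
  Insert 9 (step 9): P = [1, 4, 5, 8, 9] / [2] / [3] / [6] / [7];  Q = [1, 3, 5, 6, 9] / [2] / [4] / [7] / [8]
Final shape: (5, 1, 1, 1, 1).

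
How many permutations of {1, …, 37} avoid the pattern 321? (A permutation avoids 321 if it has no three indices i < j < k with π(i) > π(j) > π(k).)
C_37 = 45950804324621742364

These 321-avoiding permutations are counted by the Catalan number C_n = (1/(n + 1)) · C(2n, n). For n = 37: C_37 = (1/38) · C(74, 37) = 1746130564335626209832/38 = 45950804324621742364.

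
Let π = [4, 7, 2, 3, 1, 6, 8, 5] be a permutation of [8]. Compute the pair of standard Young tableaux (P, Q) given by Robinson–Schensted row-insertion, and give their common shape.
P = [1, 3, 5, 8] / [2, 6] / [4, 7];  Q = [1, 2, 6, 7] / [3, 4] / [5, 8];  common shape = (4, 2, 2)

Row-insert the values π_1, π_2, … into P one at a time, bumping the leftmost entry strictly greater than the inserted value down to the next row. The recording tableau Q records, in position (i, j), the step at which that cell was added to P.
  Insert 4 (step 1): P = [4];  Q = [1]
  Insert 7 (step 2): P = [4, 7];  Q = [1, 2]
  Insert 2 (step 3): P = [2, 7] / [4];  Q = [1, 2] / [3]
  Insert 3 (step 4): P = [2, 3] / [4, 7];  Q = [1, 2] / [3, 4]
  Insert 1 (step 5): P = [1, 3] / [2, 7] / [4];  Q = [1, 2] / [3, 4] / [5]
  Insert 6 (step 6): P = [1, 3, 6] / [2, 7] / [4];  Q = [1, 2, 6] / [3, 4] / [5]
  Insert 8 (step 7): P = [1, 3, 6, 8] / [2, 7] / [4];  Q = [1, 2, 6, 7] / [3, 4] / [5]
  Insert 5 (step 8): P = [1, 3, 5, 8] / [2, 6] / [4, 7];  Q = [1, 2, 6, 7] / [3, 4] / [5, 8]
Final shape: (4, 2, 2).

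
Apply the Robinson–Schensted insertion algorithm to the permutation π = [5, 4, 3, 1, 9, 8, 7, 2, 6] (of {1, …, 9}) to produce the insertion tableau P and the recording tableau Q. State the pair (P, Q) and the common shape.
P = [1, 2, 6] / [3, 7] / [4, 8] / [5, 9];  Q = [1, 5, 9] / [2, 6] / [3, 7] / [4, 8];  common shape = (3, 2, 2, 2)

Row-insert the values π_1, π_2, … into P one at a time, bumping the leftmost entry strictly greater than the inserted value down to the next row. The recording tableau Q records, in position (i, j), the step at which that cell was added to P.
  Insert 5 (step 1): P = [5];  Q = [1]
  Insert 4 (step 2): P = [4] / [5];  Q = [1] / [2]
  Insert 3 (step 3): P = [3] / [4] / [5];  Q = [1] / [2] / [3]
  Insert 1 (step 4): P = [1] / [3] / [4] / [5];  Q = [1] / [2] / [3] / [4]
  Insert 9 (step 5): P = [1, 9] / [3] / [4] / [5];  Q = [1, 5] / [2] / [3] / [4]
  Insert 8 (step 6): P = [1, 8] / [3, 9] / [4] / [5];  Q = [1, 5] / [2, 6] / [3] / [4]
  Insert 7 (step 7): P = [1, 7] / [3, 8] / [4, 9] / [5];  Q = [1, 5] / [2, 6] / [3, 7] / [4]
  Insert 2 (step 8): P = [1, 2] / [3, 7] / [4, 8] / [5, 9];  Q = [1, 5] / [2, 6] / [3, 7] / [4, 8]
  Insert 6 (step 9): P = [1, 2, 6] / [3, 7] / [4, 8] / [5, 9];  Q = [1, 5, 9] / [2, 6] / [3, 7] / [4, 8]
Final shape: (3, 2, 2, 2).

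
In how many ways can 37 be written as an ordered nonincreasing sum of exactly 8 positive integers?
p(37, 8 parts) = 2104

Partitions of n into exactly k parts are in bijection with partitions of n − k into at most k parts (subtract 1 from each part). So p(37, exactly 8) = p(29, parts ≤ 8). Computing via the recurrence p(m, j) = p(m, j−1) + p(m−j, j) gives 2104.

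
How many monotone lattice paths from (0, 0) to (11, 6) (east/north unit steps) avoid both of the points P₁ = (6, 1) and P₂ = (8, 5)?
Number of paths = 5884

Inclusion–exclusion. Total paths: C(17, 11) = 12376. Through P₁: C(7, 6)·C(10, 5) = 1764. Through P₂: C(13, 8)·C(4, 3) = 5148. Since P₁ is strictly southwest of P₂, a monotone path through both must visit P₁ then P₂; paths through both = C(7, 6)·C(6, 2)·C(4, 3) = 420. Avoid both = 12376 − 1764 − 5148 + 420 = 5884.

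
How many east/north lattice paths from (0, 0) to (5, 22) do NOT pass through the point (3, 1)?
Number of paths = 79718

Total paths from (0, 0) to (5, 22): C(27, 5) = 80730. Paths through (3, 1): (paths (0, 0) → (3, 1)) × (paths (3, 1) → (5, 22)) = C(4, 3) · C(23, 2) = 4 · 253 = 1012. Avoidance count = 80730 − 1012 = 79718.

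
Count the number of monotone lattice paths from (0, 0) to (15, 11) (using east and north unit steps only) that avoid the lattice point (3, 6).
Number of paths = 7206368

Total paths from (0, 0) to (15, 11): C(26, 15) = 7726160. Paths through (3, 6): (paths (0, 0) → (3, 6)) × (paths (3, 6) → (15, 11)) = C(9, 3) · C(17, 12) = 84 · 6188 = 519792. Avoidance count = 7726160 − 519792 = 7206368.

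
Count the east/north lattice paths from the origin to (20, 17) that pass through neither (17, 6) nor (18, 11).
Number of paths = 14916858978

Inclusion–exclusion. Total paths: C(37, 20) = 15905368710. Through P₁: C(23, 17)·C(14, 3) = 36744708. Through P₂: C(29, 18)·C(8, 2) = 968724120. Since P₁ is strictly southwest of P₂, a monotone path through both must visit P₁ then P₂; paths through both = C(23, 17)·C(6, 1)·C(8, 2) = 16959096. Avoid both = 15905368710 − 36744708 − 968724120 + 16959096 = 14916858978.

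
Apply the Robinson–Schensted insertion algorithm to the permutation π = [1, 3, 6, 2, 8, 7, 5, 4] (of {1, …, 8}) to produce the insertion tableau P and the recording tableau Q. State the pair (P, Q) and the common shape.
P = [1, 2, 4, 7] / [3, 5] / [6] / [8];  Q = [1, 2, 3, 5] / [4, 6] / [7] / [8];  common shape = (4, 2, 1, 1)

Row-insert the values π_1, π_2, … into P one at a time, bumping the leftmost entry strictly greater than the inserted value down to the next row. The recording tableau Q records, in position (i, j), the step at which that cell was added to P.
  Insert 1 (step 1): P = [1];  Q = [1]
  Insert 3 (step 2): P = [1, 3];  Q = [1, 2]
  Insert 6 (step 3): P = [1, 3, 6];  Q = [1, 2, 3]
  Insert 2 (step 4): P = [1, 2, 6] / [3];  Q = [1, 2, 3] / [4]
  Insert 8 (step 5): P = [1, 2, 6, 8] / [3];  Q = [1, 2, 3, 5] / [4]
  Insert 7 (step 6): P = [1, 2, 6, 7] / [3, 8];  Q = [1, 2, 3, 5] / [4, 6]
  Insert 5 (step 7): P = [1, 2, 5, 7] / [3, 6] / [8];  Q = [1, 2, 3, 5] / [4, 6] / [7]
  Insert 4 (step 8): P = [1, 2, 4, 7] / [3, 5] / [6] / [8];  Q = [1, 2, 3, 5] / [4, 6] / [7] / [8]
Final shape: (4, 2, 1, 1).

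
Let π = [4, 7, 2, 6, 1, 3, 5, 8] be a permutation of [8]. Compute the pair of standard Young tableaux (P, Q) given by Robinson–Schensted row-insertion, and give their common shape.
P = [1, 3, 5, 8] / [2, 6] / [4, 7];  Q = [1, 2, 7, 8] / [3, 4] / [5, 6];  common shape = (4, 2, 2)

Row-insert the values π_1, π_2, … into P one at a time, bumping the leftmost entry strictly greater than the inserted value down to the next row. The recording tableau Q records, in position (i, j), the step at which that cell was added to P.
  Insert 4 (step 1): P = [4];  Q = [1]
  Insert 7 (step 2): P = [4, 7];  Q = [1, 2]
  Insert 2 (step 3): P = [2, 7] / [4];  Q = [1, 2] / [3]
  Insert 6 (step 4): P = [2, 6] / [4, 7];  Q = [1, 2] / [3, 4]
  Insert 1 (step 5): P = [1, 6] / [2, 7] / [4];  Q = [1, 2] / [3, 4] / [5]
  Insert 3 (step 6): P = [1, 3] / [2, 6] / [4, 7];  Q = [1, 2] / [3, 4] / [5, 6]
  Insert 5 (step 7): P = [1, 3, 5] / [2, 6] / [4, 7];  Q = [1, 2, 7] / [3, 4] / [5, 6]
  Insert 8 (step 8): P = [1, 3, 5, 8] / [2, 6] / [4, 7];  Q = [1, 2, 7, 8] / [3, 4] / [5, 6]
Final shape: (4, 2, 2).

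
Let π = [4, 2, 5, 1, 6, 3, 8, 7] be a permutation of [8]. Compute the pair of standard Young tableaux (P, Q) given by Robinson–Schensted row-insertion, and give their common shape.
P = [1, 3, 6, 7] / [2, 5, 8] / [4];  Q = [1, 3, 5, 7] / [2, 6, 8] / [4];  common shape = (4, 3, 1)

Row-insert the values π_1, π_2, … into P one at a time, bumping the leftmost entry strictly greater than the inserted value down to the next row. The recording tableau Q records, in position (i, j), the step at which that cell was added to P.
  Insert 4 (step 1): P = [4];  Q = [1]
  Insert 2 (step 2): P = [2] / [4];  Q = [1] / [2]
  Insert 5 (step 3): P = [2, 5] / [4];  Q = [1, 3] / [2]
  Insert 1 (step 4): P = [1, 5] / [2] / [4];  Q = [1, 3] / [2] / [4]
  Insert 6 (step 5): P = [1, 5, 6] / [2] / [4];  Q = [1, 3, 5] / [2] / [4]
  Insert 3 (step 6): P = [1, 3, 6] / [2, 5] / [4];  Q = [1, 3, 5] / [2, 6] / [4]
  Insert 8 (step 7): P = [1, 3, 6, 8] / [2, 5] / [4];  Q = [1, 3, 5, 7] / [2, 6] / [4]
  Insert 7 (step 8): P = [1, 3, 6, 7] / [2, 5, 8] / [4];  Q = [1, 3, 5, 7] / [2, 6, 8] / [4]
Final shape: (4, 3, 1).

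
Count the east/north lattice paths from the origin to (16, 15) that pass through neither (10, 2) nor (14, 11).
Number of paths = 232596333

Inclusion–exclusion. Total paths: C(31, 16) = 300540195. Through P₁: C(12, 10)·C(19, 6) = 1790712. Through P₂: C(25, 14)·C(6, 2) = 66861000. Since P₁ is strictly southwest of P₂, a monotone path through both must visit P₁ then P₂; paths through both = C(12, 10)·C(13, 4)·C(6, 2) = 707850. Avoid both = 300540195 − 1790712 − 66861000 + 707850 = 232596333.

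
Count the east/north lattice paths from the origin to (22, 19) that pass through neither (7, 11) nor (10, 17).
Number of paths = 228534478185

Inclusion–exclusion. Total paths: C(41, 22) = 244662670200. Through P₁: C(18, 7)·C(23, 15) = 15603752736. Through P₂: C(27, 10)·C(14, 12) = 767701935. Since P₁ is strictly southwest of P₂, a monotone path through both must visit P₁ then P₂; paths through both = C(18, 7)·C(9, 3)·C(14, 12) = 243262656. Avoid both = 244662670200 − 15603752736 − 767701935 + 243262656 = 228534478185.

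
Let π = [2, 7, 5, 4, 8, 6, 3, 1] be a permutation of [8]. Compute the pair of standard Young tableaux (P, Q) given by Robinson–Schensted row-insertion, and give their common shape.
P = [1, 3, 6] / [2, 8] / [4] / [5] / [7];  Q = [1, 2, 5] / [3, 6] / [4] / [7] / [8];  common shape = (3, 2, 1, 1, 1)

Row-insert the values π_1, π_2, … into P one at a time, bumping the leftmost entry strictly greater than the inserted value down to the next row. The recording tableau Q records, in position (i, j), the step at which that cell was added to P.
  Insert 2 (step 1): P = [2];  Q = [1]
  Insert 7 (step 2): P = [2, 7];  Q = [1, 2]
  Insert 5 (step 3): P = [2, 5] / [7];  Q = [1, 2] / [3]
  Insert 4 (step 4): P = [2, 4] / [5] / [7];  Q = [1, 2] / [3] / [4]
  Insert 8 (step 5): P = [2, 4, 8] / [5] / [7];  Q = [1, 2, 5] / [3] / [4]
  Insert 6 (step 6): P = [2, 4, 6] / [5, 8] / [7];  Q = [1, 2, 5] / [3, 6] / [4]
  Insert 3 (step 7): P = [2, 3, 6] / [4, 8] / [5] / [7];  Q = [1, 2, 5] / [3, 6] / [4] / [7]
  Insert 1 (step 8): P = [1, 3, 6] / [2, 8] / [4] / [5] / [7];  Q = [1, 2, 5] / [3, 6] / [4] / [7] / [8]
Final shape: (3, 2, 1, 1, 1).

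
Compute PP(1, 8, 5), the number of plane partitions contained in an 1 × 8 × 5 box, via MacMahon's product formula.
PP(1, 8, 5) = 1287

Evaluate the triple product over i = 1..1, j = 1..8, k = 1..5. The factors are (2/1) · (3/2) · (4/3) · (5/4) · (6/5) · (3/2) · (4/3) · (5/4) · … (40 factors total). The numerators and denominators telescope so the product is an integer; carrying out the multiplication exactly gives PP(1, 8, 5) = 1287.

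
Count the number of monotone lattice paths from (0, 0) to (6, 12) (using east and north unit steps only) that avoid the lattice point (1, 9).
Number of paths = 18004

Total paths from (0, 0) to (6, 12): C(18, 6) = 18564. Paths through (1, 9): (paths (0, 0) → (1, 9)) × (paths (1, 9) → (6, 12)) = C(10, 1) · C(8, 5) = 10 · 56 = 560. Avoidance count = 18564 − 560 = 18004.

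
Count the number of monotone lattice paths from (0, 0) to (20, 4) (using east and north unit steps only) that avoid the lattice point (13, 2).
Number of paths = 6846

Total paths from (0, 0) to (20, 4): C(24, 20) = 10626. Paths through (13, 2): (paths (0, 0) → (13, 2)) × (paths (13, 2) → (20, 4)) = C(15, 13) · C(9, 7) = 105 · 36 = 3780. Avoidance count = 10626 − 3780 = 6846.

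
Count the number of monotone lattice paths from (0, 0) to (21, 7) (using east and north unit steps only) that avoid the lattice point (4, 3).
Number of paths = 974565

Total paths from (0, 0) to (21, 7): C(28, 21) = 1184040. Paths through (4, 3): (paths (0, 0) → (4, 3)) × (paths (4, 3) → (21, 7)) = C(7, 4) · C(21, 17) = 35 · 5985 = 209475. Avoidance count = 1184040 − 209475 = 974565.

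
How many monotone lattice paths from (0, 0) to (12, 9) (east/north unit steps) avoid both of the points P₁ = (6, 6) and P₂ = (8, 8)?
Number of paths = 179684

Inclusion–exclusion. Total paths: C(21, 12) = 293930. Through P₁: C(12, 6)·C(9, 6) = 77616. Through P₂: C(16, 8)·C(5, 4) = 64350. Since P₁ is strictly southwest of P₂, a monotone path through both must visit P₁ then P₂; paths through both = C(12, 6)·C(4, 2)·C(5, 4) = 27720. Avoid both = 293930 − 77616 − 64350 + 27720 = 179684.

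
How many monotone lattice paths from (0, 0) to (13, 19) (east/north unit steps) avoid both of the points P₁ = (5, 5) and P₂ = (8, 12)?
Number of paths = 190973400

Inclusion–exclusion. Total paths: C(32, 13) = 347373600. Through P₁: C(10, 5)·C(22, 8) = 80582040. Through P₂: C(20, 8)·C(12, 5) = 99768240. Since P₁ is strictly southwest of P₂, a monotone path through both must visit P₁ then P₂; paths through both = C(10, 5)·C(10, 3)·C(12, 5) = 23950080. Avoid both = 347373600 − 80582040 − 99768240 + 23950080 = 190973400.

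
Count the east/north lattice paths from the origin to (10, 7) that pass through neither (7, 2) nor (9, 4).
Number of paths = 15436

Inclusion–exclusion. Total paths: C(17, 10) = 19448. Through P₁: C(9, 7)·C(8, 3) = 2016. Through P₂: C(13, 9)·C(4, 1) = 2860. Since P₁ is strictly southwest of P₂, a monotone path through both must visit P₁ then P₂; paths through both = C(9, 7)·C(4, 2)·C(4, 1) = 864. Avoid both = 19448 − 2016 − 2860 + 864 = 15436.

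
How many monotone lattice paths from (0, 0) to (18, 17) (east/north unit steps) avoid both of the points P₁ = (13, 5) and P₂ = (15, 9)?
Number of paths = 4290016506

Inclusion–exclusion. Total paths: C(35, 18) = 4537567650. Through P₁: C(18, 13)·C(17, 5) = 53018784. Through P₂: C(24, 15)·C(11, 3) = 215738160. Since P₁ is strictly southwest of P₂, a monotone path through both must visit P₁ then P₂; paths through both = C(18, 13)·C(6, 2)·C(11, 3) = 21205800. Avoid both = 4537567650 − 53018784 − 215738160 + 21205800 = 4290016506.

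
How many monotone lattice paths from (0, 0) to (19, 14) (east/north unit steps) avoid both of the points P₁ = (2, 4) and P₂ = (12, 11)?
Number of paths = 565021965

Inclusion–exclusion. Total paths: C(33, 19) = 818809200. Through P₁: C(6, 2)·C(27, 17) = 126544275. Through P₂: C(23, 12)·C(10, 7) = 162249360. Since P₁ is strictly southwest of P₂, a monotone path through both must visit P₁ then P₂; paths through both = C(6, 2)·C(17, 10)·C(10, 7) = 35006400. Avoid both = 818809200 − 126544275 − 162249360 + 35006400 = 565021965.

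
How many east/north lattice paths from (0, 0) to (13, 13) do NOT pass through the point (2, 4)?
Number of paths = 7881200

Total paths from (0, 0) to (13, 13): C(26, 13) = 10400600. Paths through (2, 4): (paths (0, 0) → (2, 4)) × (paths (2, 4) → (13, 13)) = C(6, 2) · C(20, 11) = 15 · 167960 = 2519400. Avoidance count = 10400600 − 2519400 = 7881200.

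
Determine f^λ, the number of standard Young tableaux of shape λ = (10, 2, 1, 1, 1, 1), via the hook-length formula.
# SYT of shape (10, 2, 1, 1, 1, 1) = 24024

Hook-length formula: f^λ = n! / Π hook(c), product over all cells c of the Young diagram. For λ = (10, 2, 1, 1, 1, 1), n = 16 boxes. Hook lengths by row (left-to-right, top-to-bottom): [15, 10, 8, 7, 6, 5, 4, 3, 2, 1]; [6, 1]; [4]; [3]; [2]; [1]. Product of hooks = 870912000. So f^λ = 16! / 870912000 = 20922789888000 / 870912000 = 24024.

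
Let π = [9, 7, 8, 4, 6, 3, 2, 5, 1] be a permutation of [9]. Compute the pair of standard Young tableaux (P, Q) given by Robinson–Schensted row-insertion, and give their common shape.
P = [1, 5] / [2, 6] / [3, 8] / [4] / [7] / [9];  Q = [1, 3] / [2, 5] / [4, 8] / [6] / [7] / [9];  common shape = (2, 2, 2, 1, 1, 1)

Row-insert the values π_1, π_2, … into P one at a time, bumping the leftmost entry strictly greater than the inserted value down to the next row. The recording tableau Q records, in position (i, j), the step at which that cell was added to P.
  Insert 9 (step 1): P = [9];  Q = [1]
  Insert 7 (step 2): P = [7] / [9];  Q = [1] / [2]
  Insert 8 (step 3): P = [7, 8] / [9];  Q = [1, 3] / [2]
  Insert 4 (step 4): P = [4, 8] / [7] / [9];  Q = [1, 3] / [2] / [4]
  Insert 6 (step 5): P = [4, 6] / [7, 8] / [9];  Q = [1, 3] / [2, 5] / [4]
  Insert 3 (step 6): P = [3, 6] / [4, 8] / [7] / [9];  Q = [1, 3] / [2, 5] / [4] / [6]
  Insert 2 (step 7): P = [2, 6] / [3, 8] / [4] / [7] / [9];  Q = [1, 3] / [2, 5] / [4] / [6] / [7]
  Insert 5 (step 8): P = [2, 5] / [3, 6] / [4, 8] / [7] / [9];  Q = [1, 3] / [2, 5] / [4, 8] / [6] / [7]
  Insert 1 (step 9): P = [1, 5] / [2, 6] / [3, 8] / [4] / [7] / [9];  Q = [1, 3] / [2, 5] / [4, 8] / [6] / [7] / [9]
Final shape: (2, 2, 2, 1, 1, 1).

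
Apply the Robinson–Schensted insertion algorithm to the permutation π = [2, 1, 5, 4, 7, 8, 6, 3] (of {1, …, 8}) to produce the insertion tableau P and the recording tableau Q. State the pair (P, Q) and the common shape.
P = [1, 3, 6, 8] / [2, 4, 7] / [5];  Q = [1, 3, 5, 6] / [2, 4, 7] / [8];  common shape = (4, 3, 1)

Row-insert the values π_1, π_2, … into P one at a time, bumping the leftmost entry strictly greater than the inserted value down to the next row. The recording tableau Q records, in position (i, j), the step at which that cell was added to P.
  Insert 2 (step 1): P = [2];  Q = [1]
  Insert 1 (step 2): P = [1] / [2];  Q = [1] / [2]
  Insert 5 (step 3): P = [1, 5] / [2];  Q = [1, 3] / [2]
  Insert 4 (step 4): P = [1, 4] / [2, 5];  Q = [1, 3] / [2, 4]
  Insert 7 (step 5): P = [1, 4, 7] / [2, 5];  Q = [1, 3, 5] / [2, 4]
  Insert 8 (step 6): P = [1, 4, 7, 8] / [2, 5];  Q = [1, 3, 5, 6] / [2, 4]
  Insert 6 (step 7): P = [1, 4, 6, 8] / [2, 5, 7];  Q = [1, 3, 5, 6] / [2, 4, 7]
  Insert 3 (step 8): P = [1, 3, 6, 8] / [2, 4, 7] / [5];  Q = [1, 3, 5, 6] / [2, 4, 7] / [8]
Final shape: (4, 3, 1).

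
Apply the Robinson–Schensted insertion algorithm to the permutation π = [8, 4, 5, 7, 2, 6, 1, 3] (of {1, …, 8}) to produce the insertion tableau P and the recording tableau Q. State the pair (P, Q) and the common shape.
P = [1, 3, 6] / [2, 5] / [4, 7] / [8];  Q = [1, 3, 4] / [2, 6] / [5, 8] / [7];  common shape = (3, 2, 2, 1)

Row-insert the values π_1, π_2, … into P one at a time, bumping the leftmost entry strictly greater than the inserted value down to the next row. The recording tableau Q records, in position (i, j), the step at which that cell was added to P.
  Insert 8 (step 1): P = [8];  Q = [1]
  Insert 4 (step 2): P = [4] / [8];  Q = [1] / [2]
  Insert 5 (step 3): P = [4, 5] / [8];  Q = [1, 3] / [2]
  Insert 7 (step 4): P = [4, 5, 7] / [8];  Q = [1, 3, 4] / [2]
  Insert 2 (step 5): P = [2, 5, 7] / [4] / [8];  Q = [1, 3, 4] / [2] / [5]
  Insert 6 (step 6): P = [2, 5, 6] / [4, 7] / [8];  Q = [1, 3, 4] / [2, 6] / [5]
  Insert 1 (step 7): P = [1, 5, 6] / [2, 7] / [4] / [8];  Q = [1, 3, 4] / [2, 6] / [5] / [7]
  Insert 3 (step 8): P = [1, 3, 6] / [2, 5] / [4, 7] / [8];  Q = [1, 3, 4] / [2, 6] / [5, 8] / [7]
Final shape: (3, 2, 2, 1).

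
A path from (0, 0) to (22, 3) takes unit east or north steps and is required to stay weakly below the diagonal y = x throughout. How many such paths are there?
Number of paths = 2000

By the reflection principle (André's argument), the number of monotone paths to (22, 3) with n ≤ m that never go above y = x is C(25, 22) − C(25, 23) = 2300 − 300 = 2000.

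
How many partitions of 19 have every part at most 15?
p(19, parts ≤ 15) = 483

Use the recurrence p(n, m) = p(n, m−1) + p(n−m, m): either the largest part is < m (count p(n, m−1)) or the largest part is exactly m (remove one copy of m, count p(n−m, m)). With p(0, ·) = 1 this gives p(19, parts ≤ 15) = 483. (By conjugating Young diagrams, this also counts partitions of 19 into at most 15 parts.)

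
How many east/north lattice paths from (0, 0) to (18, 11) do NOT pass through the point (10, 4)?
Number of paths = 28155855

Total paths from (0, 0) to (18, 11): C(29, 18) = 34597290. Paths through (10, 4): (paths (0, 0) → (10, 4)) × (paths (10, 4) → (18, 11)) = C(14, 10) · C(15, 8) = 1001 · 6435 = 6441435. Avoidance count = 34597290 − 6441435 = 28155855.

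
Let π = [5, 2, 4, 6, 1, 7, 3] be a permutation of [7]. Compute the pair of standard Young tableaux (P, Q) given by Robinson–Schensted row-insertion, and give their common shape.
P = [1, 3, 6, 7] / [2, 4] / [5];  Q = [1, 3, 4, 6] / [2, 7] / [5];  common shape = (4, 2, 1)

Row-insert the values π_1, π_2, … into P one at a time, bumping the leftmost entry strictly greater than the inserted value down to the next row. The recording tableau Q records, in position (i, j), the step at which that cell was added to P.
  Insert 5 (step 1): P = [5];  Q = [1]
  Insert 2 (step 2): P = [2] / [5];  Q = [1] / [2]
  Insert 4 (step 3): P = [2, 4] / [5];  Q = [1, 3] / [2]
  Insert 6 (step 4): P = [2, 4, 6] / [5];  Q = [1, 3, 4] / [2]
  Insert 1 (step 5): P = [1, 4, 6] / [2] / [5];  Q = [1, 3, 4] / [2] / [5]
  Insert 7 (step 6): P = [1, 4, 6, 7] / [2] / [5];  Q = [1, 3, 4, 6] / [2] / [5]
  Insert 3 (step 7): P = [1, 3, 6, 7] / [2, 4] / [5];  Q = [1, 3, 4, 6] / [2, 7] / [5]
Final shape: (4, 2, 1).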